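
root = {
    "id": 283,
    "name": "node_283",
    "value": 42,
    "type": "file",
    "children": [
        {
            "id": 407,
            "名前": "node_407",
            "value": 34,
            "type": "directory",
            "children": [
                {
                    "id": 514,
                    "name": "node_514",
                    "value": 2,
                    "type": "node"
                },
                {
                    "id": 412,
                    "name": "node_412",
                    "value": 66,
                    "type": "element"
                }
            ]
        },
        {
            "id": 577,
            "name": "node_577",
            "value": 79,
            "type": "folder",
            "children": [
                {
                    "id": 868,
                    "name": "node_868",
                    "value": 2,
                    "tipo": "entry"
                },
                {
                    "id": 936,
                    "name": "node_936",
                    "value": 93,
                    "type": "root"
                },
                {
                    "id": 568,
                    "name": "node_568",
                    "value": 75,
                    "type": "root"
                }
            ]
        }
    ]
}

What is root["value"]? 42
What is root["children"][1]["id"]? 577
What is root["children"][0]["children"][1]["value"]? 66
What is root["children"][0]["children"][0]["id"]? 514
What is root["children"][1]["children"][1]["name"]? "node_936"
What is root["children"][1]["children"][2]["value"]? 75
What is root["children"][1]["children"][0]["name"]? "node_868"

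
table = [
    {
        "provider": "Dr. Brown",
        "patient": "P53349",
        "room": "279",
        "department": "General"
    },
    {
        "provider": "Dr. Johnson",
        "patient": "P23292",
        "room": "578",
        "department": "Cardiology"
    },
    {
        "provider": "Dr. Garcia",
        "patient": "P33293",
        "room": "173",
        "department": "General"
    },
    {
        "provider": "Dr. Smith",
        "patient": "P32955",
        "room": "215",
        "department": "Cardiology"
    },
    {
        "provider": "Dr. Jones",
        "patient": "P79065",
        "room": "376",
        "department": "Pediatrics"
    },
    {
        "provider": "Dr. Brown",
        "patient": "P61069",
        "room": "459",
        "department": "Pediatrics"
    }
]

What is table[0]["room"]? "279"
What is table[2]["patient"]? "P33293"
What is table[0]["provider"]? "Dr. Brown"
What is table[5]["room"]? "459"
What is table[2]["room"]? "173"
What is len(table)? 6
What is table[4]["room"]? "376"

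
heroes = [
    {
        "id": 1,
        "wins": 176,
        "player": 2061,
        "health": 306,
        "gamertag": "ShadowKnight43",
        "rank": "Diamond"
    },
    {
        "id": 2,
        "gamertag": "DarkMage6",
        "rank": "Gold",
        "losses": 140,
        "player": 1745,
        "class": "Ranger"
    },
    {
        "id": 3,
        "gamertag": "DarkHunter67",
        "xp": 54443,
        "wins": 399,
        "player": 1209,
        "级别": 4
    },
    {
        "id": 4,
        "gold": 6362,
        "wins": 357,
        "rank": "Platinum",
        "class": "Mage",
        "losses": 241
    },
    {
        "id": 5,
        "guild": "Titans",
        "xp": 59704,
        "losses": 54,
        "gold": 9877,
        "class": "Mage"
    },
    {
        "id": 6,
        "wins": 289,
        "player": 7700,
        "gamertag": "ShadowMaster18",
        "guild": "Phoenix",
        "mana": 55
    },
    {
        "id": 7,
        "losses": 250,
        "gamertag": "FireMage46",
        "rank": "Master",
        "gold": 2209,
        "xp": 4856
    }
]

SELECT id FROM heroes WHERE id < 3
[1, 2]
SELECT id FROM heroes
[1, 2, 3, 4, 5, 6, 7]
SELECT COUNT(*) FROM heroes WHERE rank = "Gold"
1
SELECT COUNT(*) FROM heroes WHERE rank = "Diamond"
1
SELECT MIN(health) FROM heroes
306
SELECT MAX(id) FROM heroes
7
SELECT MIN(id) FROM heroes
1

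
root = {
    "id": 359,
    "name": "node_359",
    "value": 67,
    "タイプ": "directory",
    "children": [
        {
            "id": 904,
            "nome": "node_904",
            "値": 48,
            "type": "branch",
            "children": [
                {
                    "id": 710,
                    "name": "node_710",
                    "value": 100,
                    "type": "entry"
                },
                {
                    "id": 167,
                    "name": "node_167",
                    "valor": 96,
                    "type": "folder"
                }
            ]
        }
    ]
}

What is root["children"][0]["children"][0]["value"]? 100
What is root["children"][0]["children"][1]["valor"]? 96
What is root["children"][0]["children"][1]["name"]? "node_167"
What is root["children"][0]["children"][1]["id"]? 167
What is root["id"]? 359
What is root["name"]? "node_359"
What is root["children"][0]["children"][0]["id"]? 710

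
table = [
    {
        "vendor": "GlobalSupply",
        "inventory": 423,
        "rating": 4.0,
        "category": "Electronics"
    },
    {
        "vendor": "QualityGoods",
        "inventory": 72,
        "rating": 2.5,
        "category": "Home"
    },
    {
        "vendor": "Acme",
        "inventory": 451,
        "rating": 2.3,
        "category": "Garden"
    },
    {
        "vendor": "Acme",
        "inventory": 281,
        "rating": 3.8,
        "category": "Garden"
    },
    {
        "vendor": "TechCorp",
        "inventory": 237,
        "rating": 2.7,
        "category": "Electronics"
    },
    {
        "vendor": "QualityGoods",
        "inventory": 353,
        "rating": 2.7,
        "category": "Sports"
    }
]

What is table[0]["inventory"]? 423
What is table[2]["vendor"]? "Acme"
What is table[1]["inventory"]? 72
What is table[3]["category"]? "Garden"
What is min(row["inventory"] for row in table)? 72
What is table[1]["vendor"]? "QualityGoods"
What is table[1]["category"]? "Home"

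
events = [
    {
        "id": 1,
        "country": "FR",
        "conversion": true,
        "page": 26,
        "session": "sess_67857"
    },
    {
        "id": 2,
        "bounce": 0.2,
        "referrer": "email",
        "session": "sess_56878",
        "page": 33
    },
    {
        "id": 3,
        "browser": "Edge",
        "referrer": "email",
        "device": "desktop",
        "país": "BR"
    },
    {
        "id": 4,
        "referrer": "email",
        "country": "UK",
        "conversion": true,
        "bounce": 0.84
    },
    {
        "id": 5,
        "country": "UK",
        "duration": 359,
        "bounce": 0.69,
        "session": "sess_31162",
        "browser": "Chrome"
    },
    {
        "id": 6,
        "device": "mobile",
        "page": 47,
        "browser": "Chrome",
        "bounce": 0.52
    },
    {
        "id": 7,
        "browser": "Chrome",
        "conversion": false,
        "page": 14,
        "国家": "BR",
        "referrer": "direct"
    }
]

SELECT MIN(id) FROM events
1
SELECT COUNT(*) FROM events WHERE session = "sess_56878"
1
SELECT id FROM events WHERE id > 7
[]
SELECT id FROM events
[1, 2, 3, 4, 5, 6, 7]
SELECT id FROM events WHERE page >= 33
[2, 6]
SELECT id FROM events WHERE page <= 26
[1, 7]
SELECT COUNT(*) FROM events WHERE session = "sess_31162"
1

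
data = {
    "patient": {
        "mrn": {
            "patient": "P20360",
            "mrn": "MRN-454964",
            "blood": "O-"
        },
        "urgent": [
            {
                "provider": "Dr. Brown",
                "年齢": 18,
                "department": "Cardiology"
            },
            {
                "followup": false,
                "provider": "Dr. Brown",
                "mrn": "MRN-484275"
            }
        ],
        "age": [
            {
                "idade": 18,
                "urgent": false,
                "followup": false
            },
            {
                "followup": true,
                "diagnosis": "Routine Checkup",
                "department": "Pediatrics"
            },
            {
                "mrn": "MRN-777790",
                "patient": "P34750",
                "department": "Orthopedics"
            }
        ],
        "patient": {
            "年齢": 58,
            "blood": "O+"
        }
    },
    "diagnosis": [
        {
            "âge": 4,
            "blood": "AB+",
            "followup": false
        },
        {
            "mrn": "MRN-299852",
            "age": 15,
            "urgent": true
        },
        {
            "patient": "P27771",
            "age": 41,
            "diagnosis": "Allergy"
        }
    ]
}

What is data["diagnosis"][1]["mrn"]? "MRN-299852"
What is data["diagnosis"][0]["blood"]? "AB+"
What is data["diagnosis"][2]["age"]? 41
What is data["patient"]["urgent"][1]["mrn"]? "MRN-484275"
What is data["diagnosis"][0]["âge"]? 4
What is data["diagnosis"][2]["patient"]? "P27771"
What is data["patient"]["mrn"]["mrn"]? "MRN-454964"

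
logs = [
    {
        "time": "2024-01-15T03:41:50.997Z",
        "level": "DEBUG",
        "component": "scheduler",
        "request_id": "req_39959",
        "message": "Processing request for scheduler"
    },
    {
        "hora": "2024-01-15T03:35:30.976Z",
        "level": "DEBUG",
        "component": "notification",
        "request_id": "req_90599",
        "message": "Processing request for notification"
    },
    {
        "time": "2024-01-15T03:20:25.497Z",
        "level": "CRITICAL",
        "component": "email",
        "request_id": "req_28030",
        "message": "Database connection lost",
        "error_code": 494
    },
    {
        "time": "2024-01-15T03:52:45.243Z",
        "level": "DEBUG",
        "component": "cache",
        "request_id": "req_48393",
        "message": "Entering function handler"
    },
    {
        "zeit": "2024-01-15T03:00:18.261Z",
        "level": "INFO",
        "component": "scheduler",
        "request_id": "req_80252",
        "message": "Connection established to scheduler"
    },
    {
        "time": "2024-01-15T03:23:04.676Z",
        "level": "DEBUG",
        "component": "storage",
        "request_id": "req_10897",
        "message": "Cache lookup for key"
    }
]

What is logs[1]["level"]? "DEBUG"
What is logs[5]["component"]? "storage"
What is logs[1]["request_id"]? "req_90599"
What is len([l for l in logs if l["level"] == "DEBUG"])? 4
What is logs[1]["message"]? "Processing request for notification"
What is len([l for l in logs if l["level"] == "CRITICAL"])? 1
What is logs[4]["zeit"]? "2024-01-15T03:00:18.261Z"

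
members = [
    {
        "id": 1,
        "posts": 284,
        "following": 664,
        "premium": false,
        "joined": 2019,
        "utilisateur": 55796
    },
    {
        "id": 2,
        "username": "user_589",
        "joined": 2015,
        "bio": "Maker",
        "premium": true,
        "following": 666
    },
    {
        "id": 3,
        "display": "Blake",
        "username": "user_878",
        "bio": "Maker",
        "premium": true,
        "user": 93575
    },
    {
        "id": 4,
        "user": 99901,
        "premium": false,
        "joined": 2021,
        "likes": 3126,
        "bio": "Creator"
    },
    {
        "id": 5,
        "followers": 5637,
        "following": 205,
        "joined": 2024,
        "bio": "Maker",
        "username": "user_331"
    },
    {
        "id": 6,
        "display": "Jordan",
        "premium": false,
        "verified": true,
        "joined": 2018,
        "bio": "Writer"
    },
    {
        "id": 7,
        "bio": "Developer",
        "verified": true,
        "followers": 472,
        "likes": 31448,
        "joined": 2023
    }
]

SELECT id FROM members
[1, 2, 3, 4, 5, 6, 7]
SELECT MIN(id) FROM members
1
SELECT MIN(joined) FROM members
2015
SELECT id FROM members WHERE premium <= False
[1, 4, 6]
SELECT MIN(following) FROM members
205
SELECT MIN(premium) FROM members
False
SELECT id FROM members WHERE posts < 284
[]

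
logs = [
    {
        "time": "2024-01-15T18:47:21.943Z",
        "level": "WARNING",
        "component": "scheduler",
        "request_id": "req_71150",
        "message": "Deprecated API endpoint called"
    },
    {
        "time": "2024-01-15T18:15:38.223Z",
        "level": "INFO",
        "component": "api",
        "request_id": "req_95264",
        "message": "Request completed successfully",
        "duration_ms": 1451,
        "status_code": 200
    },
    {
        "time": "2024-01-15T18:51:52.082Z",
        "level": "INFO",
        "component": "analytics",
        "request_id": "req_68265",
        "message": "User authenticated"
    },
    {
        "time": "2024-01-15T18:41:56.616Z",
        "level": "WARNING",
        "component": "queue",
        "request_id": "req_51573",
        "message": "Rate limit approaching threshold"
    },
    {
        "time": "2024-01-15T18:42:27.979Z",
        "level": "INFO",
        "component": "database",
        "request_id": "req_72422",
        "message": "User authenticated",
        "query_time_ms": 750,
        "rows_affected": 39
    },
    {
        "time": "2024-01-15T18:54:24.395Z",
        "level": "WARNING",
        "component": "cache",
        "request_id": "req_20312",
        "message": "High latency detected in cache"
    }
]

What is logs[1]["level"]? "INFO"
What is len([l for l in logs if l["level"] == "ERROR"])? 0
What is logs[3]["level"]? "WARNING"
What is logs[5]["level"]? "WARNING"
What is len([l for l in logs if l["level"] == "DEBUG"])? 0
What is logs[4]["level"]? "INFO"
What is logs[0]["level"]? "WARNING"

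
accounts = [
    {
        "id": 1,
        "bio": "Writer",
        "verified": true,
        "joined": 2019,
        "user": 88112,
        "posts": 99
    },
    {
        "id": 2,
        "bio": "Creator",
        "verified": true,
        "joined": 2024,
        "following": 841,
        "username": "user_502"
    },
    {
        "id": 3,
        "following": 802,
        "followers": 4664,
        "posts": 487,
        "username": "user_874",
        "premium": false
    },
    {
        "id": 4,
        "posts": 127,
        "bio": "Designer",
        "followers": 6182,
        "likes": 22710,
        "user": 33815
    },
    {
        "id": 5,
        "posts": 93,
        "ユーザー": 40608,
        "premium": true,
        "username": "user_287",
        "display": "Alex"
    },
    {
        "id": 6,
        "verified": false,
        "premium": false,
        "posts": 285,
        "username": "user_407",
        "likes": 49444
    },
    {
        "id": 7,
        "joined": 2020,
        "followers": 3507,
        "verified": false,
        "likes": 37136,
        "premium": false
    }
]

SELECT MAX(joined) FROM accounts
2024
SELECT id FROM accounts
[1, 2, 3, 4, 5, 6, 7]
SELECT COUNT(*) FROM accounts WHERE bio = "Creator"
1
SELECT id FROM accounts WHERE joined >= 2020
[2, 7]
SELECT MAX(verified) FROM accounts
True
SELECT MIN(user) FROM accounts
33815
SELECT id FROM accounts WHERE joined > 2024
[]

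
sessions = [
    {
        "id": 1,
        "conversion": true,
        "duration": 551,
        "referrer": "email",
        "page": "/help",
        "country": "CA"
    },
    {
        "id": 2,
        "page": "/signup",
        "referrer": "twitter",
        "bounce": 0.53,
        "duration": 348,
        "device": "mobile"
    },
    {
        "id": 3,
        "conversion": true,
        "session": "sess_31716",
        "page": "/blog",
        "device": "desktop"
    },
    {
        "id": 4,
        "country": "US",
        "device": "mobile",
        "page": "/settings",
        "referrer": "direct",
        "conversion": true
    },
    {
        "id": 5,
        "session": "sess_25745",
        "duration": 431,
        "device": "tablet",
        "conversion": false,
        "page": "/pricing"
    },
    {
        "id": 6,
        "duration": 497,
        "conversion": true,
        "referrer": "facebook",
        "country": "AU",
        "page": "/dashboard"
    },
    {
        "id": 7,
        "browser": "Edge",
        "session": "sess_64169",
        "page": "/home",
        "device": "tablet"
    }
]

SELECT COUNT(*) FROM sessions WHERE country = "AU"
1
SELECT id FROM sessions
[1, 2, 3, 4, 5, 6, 7]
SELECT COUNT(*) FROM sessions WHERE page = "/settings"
1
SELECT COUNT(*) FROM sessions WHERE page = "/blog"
1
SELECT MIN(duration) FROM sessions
348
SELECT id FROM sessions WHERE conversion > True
[]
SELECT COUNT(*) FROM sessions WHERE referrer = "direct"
1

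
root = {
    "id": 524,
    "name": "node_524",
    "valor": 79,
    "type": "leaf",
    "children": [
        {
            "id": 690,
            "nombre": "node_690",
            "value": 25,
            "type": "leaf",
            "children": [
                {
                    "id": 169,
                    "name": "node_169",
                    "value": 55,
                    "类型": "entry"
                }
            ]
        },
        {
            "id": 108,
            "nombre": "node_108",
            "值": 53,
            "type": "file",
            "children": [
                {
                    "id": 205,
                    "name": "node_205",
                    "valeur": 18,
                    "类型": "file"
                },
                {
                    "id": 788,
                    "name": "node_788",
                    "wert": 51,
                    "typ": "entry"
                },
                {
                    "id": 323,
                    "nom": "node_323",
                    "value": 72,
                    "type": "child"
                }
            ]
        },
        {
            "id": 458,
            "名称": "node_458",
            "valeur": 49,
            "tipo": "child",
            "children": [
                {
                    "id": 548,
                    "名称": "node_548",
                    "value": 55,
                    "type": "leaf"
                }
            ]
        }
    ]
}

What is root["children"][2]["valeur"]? 49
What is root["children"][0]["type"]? "leaf"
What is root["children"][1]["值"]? 53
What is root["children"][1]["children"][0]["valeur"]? 18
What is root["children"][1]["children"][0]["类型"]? "file"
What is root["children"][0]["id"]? 690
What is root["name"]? "node_524"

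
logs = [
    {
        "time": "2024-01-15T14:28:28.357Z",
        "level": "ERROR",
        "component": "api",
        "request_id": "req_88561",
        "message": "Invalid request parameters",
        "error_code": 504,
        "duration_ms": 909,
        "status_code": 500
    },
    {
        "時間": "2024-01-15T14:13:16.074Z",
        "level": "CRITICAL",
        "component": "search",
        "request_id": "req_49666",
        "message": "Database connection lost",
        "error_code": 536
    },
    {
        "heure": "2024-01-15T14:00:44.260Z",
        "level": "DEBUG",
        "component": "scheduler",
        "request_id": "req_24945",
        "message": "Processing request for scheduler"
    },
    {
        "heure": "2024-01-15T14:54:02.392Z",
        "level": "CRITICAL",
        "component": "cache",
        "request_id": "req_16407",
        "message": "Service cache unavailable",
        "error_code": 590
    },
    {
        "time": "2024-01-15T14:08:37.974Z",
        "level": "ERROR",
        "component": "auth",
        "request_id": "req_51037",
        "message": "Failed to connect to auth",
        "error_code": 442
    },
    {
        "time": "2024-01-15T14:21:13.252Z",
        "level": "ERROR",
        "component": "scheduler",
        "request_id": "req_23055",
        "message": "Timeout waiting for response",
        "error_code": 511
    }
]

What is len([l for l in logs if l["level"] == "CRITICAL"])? 2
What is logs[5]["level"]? "ERROR"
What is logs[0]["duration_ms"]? 909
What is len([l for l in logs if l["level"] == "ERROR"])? 3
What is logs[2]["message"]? "Processing request for scheduler"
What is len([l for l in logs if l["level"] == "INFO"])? 0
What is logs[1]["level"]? "CRITICAL"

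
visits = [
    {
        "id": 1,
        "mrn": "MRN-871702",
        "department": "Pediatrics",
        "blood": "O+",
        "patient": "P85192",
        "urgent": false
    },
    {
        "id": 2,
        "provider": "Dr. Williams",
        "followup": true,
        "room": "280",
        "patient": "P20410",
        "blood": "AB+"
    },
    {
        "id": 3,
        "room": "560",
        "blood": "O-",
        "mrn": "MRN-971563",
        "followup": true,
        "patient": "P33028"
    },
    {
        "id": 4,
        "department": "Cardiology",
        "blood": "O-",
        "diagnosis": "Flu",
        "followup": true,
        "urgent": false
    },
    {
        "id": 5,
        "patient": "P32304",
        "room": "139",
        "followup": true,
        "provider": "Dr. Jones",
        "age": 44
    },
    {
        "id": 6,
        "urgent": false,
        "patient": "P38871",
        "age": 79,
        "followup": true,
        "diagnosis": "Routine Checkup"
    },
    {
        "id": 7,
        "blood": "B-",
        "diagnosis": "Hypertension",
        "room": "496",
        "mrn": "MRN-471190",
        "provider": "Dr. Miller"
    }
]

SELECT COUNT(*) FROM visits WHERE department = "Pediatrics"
1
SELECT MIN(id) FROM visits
1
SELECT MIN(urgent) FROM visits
False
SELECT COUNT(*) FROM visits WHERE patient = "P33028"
1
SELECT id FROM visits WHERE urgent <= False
[1, 4, 6]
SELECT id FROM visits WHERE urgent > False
[]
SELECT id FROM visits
[1, 2, 3, 4, 5, 6, 7]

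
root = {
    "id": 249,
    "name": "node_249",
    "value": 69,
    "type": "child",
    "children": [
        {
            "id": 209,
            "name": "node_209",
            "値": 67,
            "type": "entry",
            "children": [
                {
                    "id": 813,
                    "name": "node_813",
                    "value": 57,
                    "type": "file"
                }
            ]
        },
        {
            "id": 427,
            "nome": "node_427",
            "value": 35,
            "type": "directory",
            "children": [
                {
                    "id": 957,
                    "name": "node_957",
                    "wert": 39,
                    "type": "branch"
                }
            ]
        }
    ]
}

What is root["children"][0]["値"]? 67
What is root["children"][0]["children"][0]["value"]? 57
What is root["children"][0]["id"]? 209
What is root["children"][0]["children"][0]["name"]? "node_813"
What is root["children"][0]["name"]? "node_209"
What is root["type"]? "child"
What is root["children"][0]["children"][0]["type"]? "file"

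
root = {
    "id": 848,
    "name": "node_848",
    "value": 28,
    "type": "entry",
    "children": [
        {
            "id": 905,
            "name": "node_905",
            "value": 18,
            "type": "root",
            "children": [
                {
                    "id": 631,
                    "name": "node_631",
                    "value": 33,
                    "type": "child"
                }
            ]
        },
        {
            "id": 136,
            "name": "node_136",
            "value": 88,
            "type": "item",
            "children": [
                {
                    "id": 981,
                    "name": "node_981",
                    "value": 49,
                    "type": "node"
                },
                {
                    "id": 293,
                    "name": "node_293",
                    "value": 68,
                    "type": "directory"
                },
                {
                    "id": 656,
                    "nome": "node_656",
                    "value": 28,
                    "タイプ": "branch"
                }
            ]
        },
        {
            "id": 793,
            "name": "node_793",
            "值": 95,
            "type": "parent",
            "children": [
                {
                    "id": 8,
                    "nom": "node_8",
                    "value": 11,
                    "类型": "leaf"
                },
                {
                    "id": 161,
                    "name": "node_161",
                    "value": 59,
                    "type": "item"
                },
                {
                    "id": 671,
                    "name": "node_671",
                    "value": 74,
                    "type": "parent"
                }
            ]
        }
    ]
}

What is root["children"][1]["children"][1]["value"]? 68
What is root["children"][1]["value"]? 88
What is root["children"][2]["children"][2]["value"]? 74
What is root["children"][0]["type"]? "root"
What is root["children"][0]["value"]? 18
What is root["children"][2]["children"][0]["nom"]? "node_8"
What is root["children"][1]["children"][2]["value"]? 28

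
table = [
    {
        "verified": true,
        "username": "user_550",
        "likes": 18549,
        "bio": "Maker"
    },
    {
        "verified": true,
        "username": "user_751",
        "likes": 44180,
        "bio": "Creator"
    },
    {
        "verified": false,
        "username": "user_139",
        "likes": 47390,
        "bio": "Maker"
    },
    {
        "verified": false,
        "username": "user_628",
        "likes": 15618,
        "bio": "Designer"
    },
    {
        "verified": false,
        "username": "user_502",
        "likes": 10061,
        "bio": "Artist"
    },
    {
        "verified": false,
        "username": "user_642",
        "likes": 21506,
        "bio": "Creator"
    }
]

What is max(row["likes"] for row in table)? 47390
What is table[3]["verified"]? False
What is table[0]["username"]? "user_550"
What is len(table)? 6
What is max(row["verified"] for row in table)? True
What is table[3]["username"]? "user_628"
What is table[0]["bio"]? "Maker"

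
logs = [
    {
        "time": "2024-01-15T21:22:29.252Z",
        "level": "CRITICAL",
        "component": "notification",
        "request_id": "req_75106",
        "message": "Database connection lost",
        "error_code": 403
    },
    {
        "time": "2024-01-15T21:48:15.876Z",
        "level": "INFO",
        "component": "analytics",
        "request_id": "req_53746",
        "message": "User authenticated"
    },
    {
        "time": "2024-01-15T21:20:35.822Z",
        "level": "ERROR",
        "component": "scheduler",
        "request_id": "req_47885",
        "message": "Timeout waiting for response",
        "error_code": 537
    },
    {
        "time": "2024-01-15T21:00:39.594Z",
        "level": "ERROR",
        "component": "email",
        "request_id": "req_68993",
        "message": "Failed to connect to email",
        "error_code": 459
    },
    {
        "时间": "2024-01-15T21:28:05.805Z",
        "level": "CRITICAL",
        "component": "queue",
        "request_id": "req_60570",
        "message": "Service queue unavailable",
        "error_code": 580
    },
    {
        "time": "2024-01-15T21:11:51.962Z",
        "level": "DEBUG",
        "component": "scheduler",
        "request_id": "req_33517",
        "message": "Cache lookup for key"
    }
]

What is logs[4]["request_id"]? "req_60570"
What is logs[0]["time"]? "2024-01-15T21:22:29.252Z"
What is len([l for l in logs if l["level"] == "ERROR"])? 2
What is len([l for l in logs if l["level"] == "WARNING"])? 0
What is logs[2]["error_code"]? 537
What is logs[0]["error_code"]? 403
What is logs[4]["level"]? "CRITICAL"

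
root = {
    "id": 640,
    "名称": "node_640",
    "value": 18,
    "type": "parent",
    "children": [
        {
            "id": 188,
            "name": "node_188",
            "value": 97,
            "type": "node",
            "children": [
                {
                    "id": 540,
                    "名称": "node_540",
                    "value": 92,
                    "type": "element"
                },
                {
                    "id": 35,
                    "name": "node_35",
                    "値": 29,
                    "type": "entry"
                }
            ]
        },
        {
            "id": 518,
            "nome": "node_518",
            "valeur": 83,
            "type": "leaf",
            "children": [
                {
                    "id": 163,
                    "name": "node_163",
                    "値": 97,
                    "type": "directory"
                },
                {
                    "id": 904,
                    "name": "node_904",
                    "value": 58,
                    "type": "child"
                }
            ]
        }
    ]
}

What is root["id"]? 640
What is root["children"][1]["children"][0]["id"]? 163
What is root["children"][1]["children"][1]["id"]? 904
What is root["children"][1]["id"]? 518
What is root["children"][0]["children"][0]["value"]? 92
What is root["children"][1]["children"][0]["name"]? "node_163"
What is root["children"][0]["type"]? "node"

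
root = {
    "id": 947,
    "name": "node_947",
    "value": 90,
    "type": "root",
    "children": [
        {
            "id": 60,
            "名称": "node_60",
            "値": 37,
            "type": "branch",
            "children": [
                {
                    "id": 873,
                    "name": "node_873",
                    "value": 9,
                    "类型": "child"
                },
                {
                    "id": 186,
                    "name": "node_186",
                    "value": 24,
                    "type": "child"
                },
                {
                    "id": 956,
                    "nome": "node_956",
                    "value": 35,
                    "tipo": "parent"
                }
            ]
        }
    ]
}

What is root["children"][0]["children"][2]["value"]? 35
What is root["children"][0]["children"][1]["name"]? "node_186"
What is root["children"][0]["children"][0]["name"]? "node_873"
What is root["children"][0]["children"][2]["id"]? 956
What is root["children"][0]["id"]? 60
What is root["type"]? "root"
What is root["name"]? "node_947"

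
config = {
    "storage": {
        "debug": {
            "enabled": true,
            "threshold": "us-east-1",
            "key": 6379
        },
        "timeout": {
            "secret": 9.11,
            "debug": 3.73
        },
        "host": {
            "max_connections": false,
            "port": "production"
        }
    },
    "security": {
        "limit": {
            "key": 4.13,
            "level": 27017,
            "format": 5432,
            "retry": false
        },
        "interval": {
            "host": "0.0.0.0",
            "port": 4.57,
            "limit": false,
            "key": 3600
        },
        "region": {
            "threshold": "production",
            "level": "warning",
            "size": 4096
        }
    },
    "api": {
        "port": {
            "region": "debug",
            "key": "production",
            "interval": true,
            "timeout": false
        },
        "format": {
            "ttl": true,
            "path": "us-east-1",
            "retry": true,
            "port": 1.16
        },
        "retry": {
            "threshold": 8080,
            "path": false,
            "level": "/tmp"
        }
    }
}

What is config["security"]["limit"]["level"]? 27017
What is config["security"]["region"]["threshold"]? "production"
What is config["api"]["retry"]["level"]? "/tmp"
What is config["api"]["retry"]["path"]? False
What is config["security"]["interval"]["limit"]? False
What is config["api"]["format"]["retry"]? True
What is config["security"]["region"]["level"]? "warning"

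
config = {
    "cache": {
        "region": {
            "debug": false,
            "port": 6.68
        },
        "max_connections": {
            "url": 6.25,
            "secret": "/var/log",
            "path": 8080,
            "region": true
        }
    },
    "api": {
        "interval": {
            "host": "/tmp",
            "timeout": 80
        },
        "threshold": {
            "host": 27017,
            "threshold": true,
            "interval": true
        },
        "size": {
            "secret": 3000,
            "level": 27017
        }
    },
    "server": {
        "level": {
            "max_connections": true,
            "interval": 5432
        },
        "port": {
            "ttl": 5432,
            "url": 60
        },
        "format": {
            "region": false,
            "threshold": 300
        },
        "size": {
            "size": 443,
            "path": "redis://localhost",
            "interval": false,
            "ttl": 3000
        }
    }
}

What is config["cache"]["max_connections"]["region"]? True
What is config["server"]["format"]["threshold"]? 300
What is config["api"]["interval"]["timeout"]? 80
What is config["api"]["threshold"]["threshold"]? True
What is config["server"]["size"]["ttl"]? 3000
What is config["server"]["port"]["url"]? 60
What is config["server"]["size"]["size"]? 443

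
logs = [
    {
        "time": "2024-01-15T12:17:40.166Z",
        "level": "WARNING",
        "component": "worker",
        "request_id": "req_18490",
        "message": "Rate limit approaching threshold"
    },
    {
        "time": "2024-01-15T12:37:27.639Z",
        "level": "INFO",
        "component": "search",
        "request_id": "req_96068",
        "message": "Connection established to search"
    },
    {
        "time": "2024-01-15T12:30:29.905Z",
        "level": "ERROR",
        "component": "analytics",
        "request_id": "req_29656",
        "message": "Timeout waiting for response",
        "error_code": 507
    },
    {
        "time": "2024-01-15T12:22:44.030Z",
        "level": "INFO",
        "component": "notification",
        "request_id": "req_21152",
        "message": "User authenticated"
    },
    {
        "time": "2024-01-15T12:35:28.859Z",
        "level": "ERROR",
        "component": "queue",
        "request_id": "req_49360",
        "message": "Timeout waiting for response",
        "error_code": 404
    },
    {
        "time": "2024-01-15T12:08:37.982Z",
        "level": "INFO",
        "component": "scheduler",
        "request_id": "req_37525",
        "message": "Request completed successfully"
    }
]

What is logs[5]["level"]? "INFO"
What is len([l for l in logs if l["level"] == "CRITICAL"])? 0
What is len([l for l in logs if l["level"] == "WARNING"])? 1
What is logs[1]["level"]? "INFO"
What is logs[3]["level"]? "INFO"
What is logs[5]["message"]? "Request completed successfully"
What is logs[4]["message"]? "Timeout waiting for response"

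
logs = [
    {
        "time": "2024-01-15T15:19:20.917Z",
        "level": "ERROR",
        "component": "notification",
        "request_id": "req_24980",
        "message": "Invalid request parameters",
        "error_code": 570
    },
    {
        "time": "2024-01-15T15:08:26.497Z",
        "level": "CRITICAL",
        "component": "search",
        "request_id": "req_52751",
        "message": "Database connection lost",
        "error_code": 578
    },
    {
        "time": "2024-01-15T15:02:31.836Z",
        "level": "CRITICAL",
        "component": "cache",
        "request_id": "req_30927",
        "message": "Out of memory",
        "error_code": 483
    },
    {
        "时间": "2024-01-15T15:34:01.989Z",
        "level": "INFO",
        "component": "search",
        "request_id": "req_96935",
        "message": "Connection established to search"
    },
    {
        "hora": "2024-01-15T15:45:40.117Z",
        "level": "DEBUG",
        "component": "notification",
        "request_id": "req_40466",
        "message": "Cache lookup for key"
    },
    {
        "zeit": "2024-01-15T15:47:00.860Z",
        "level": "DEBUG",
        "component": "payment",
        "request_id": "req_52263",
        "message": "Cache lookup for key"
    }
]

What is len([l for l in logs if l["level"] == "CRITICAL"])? 2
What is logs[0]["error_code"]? 570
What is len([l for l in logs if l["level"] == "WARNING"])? 0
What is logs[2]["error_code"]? 483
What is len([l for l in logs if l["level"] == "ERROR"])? 1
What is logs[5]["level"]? "DEBUG"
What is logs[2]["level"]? "CRITICAL"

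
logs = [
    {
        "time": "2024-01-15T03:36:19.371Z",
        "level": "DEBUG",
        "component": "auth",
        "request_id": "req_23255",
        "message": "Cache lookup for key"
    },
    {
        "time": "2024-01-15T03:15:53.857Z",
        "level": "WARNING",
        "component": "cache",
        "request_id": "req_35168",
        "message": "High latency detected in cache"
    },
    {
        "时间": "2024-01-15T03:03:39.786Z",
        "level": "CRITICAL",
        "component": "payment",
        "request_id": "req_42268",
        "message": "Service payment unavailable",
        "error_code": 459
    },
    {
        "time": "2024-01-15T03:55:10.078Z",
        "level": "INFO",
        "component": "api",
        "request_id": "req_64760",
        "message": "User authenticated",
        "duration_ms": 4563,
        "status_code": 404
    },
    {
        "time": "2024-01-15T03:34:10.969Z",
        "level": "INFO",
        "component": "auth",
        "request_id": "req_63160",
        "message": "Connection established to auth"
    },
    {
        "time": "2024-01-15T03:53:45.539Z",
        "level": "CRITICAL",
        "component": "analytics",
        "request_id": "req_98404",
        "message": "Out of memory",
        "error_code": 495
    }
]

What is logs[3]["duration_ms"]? 4563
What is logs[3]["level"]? "INFO"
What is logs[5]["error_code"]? 495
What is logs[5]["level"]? "CRITICAL"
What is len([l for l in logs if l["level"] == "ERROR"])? 0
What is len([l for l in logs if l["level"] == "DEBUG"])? 1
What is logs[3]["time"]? "2024-01-15T03:55:10.078Z"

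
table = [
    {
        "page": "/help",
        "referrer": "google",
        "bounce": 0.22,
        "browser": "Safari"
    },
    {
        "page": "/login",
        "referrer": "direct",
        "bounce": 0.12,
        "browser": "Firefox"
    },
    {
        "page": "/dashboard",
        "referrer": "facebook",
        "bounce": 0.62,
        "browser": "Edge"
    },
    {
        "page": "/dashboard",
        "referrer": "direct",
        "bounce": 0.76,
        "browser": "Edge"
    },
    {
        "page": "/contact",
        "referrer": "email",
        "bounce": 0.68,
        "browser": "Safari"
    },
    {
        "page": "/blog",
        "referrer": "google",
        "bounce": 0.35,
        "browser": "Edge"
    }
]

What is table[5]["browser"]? "Edge"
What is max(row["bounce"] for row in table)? 0.76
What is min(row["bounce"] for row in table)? 0.12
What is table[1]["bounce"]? 0.12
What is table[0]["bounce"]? 0.22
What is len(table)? 6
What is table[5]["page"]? "/blog"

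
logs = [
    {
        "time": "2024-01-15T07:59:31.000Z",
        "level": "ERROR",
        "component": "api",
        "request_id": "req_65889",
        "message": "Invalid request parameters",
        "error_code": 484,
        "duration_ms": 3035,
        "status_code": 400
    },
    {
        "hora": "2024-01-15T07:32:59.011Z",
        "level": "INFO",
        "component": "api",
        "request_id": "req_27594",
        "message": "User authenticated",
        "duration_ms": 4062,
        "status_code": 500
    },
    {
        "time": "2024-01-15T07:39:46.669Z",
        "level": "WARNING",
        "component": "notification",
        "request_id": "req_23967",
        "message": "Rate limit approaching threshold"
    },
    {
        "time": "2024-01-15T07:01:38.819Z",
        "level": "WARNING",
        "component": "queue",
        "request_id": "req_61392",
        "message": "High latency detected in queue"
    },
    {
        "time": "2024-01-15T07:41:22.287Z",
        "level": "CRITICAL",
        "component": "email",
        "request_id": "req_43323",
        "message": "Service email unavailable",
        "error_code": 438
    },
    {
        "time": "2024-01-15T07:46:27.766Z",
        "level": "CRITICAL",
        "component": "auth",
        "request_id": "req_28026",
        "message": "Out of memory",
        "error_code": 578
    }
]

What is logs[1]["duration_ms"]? 4062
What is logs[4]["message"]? "Service email unavailable"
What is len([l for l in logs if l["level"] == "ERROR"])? 1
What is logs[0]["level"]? "ERROR"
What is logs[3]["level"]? "WARNING"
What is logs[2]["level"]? "WARNING"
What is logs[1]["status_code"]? 500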